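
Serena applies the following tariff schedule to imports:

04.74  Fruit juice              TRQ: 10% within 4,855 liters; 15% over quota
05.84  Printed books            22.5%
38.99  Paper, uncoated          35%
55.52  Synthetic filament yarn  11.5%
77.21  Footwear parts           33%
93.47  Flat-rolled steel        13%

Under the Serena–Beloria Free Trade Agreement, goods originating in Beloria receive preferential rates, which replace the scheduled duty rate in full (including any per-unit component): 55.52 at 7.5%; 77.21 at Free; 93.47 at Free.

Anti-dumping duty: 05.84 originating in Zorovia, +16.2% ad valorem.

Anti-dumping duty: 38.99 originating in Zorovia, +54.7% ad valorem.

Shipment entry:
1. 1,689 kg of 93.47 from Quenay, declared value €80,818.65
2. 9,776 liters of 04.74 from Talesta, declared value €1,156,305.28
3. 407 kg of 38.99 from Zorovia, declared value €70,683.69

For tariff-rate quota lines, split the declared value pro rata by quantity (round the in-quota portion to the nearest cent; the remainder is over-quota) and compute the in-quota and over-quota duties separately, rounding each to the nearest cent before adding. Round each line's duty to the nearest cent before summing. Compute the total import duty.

€218,643.01

Line 1 (93.47, Quenay, 1,689 kg, €80,818.65):
Base rate for 93.47 is 13%.
93.47 has an FTA preferential rate, but origin Quenay is not Beloria; base rate stands.
Duty = €80,818.65 × 13% = €10,506.42.
Line 2 (04.74, Talesta, 9,776 liters, €1,156,305.28):
Code 04.74 is under a tariff-rate quota (threshold 4,855 liters). In-quota: 4,855 liters at 10%; over-quota: 4,921 liters at 15%.
Pro-rata value split: in-quota = €1,156,305.28 × 4,855/9,776 = €574,249.40; over-quota = €1,156,305.28 − €574,249.40 = €582,055.88.
In-quota duty = €574,249.40 × 10% = €57,424.94. Over-quota duty = €582,055.88 × 15% = €87,308.38.
Line duty = €57,424.94 + €87,308.38 = €144,733.32.
Line 3 (38.99, Zorovia, 407 kg, €70,683.69):
Base rate for 38.99 is 35%.
Additional duty on 38.99 from Zorovia: +54.7%. Applied ad valorem rate: 35% + 54.7% = 89.7%.
Duty = €70,683.69 × 89.7% = €63,403.27.
Total = €10,506.42 + €144,733.32 + €63,403.27 = €218,643.01.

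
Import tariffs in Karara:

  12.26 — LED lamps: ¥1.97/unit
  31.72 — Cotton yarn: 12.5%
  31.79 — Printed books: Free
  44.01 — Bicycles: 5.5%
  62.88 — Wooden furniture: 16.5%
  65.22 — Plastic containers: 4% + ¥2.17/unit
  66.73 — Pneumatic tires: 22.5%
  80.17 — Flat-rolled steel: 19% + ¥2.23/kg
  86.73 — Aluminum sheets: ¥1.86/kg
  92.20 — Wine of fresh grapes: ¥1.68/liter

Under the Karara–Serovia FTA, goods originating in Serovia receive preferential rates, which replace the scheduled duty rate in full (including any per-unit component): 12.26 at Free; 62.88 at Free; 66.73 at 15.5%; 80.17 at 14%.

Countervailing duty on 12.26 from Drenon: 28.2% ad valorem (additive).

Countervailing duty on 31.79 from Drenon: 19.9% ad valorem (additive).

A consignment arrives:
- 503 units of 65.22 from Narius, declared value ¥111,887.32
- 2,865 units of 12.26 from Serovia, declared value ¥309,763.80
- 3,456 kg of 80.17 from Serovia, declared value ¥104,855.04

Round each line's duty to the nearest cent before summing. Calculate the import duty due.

Line 1 (65.22, Narius, 503 units, ¥111,887.32):
Base rate for 65.22 is 4% + ¥2.17/unit.
Duty = ¥111,887.32 × 4% + 503 × ¥2.17 = ¥5,567.00.
Line 2 (12.26, Serovia, 2,865 units, ¥309,763.80):
Base rate for 12.26 is ¥1.97/unit.
Origin Serovia qualifies under the Karara–Serovia agreement and 12.26 is covered: preferential rate Free applies instead.
The additional-duty order on 12.26 targets Drenon, not Serovia; it does not apply.
Duty = ¥309,763.80 × 0% = ¥0.00.
Line 3 (80.17, Serovia, 3,456 kg, ¥104,855.04):
Base rate for 80.17 is 19% + ¥2.23/kg.
Origin Serovia qualifies under the Karara–Serovia agreement and 80.17 is covered: preferential rate 14% applies instead.
Duty = ¥104,855.04 × 14% = ¥14,679.71.
Total = ¥5,567.00 + ¥0.00 + ¥14,679.71 = ¥20,246.71.

¥20,246.71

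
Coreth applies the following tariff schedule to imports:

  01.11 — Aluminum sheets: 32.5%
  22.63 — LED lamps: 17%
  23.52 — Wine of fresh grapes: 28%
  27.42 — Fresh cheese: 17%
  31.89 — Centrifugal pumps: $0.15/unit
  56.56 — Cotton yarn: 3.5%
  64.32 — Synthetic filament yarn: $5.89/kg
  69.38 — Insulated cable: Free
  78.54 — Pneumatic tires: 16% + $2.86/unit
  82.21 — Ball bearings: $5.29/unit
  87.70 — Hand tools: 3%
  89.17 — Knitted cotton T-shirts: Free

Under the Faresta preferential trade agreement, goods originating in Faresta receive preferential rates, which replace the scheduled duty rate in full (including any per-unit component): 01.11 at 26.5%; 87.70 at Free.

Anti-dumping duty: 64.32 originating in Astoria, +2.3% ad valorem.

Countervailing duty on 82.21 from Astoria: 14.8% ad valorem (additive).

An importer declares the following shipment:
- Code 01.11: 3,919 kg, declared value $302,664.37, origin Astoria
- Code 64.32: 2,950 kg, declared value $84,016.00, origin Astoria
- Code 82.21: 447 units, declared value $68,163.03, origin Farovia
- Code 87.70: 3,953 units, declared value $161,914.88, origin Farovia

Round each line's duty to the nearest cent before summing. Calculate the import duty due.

Line 1 (01.11, Astoria, 3,919 kg, $302,664.37):
Base rate for 01.11 is 32.5%.
01.11 has an FTA preferential rate, but origin Astoria is not Faresta; base rate stands.
Duty = $302,664.37 × 32.5% = $98,365.92.
Line 2 (64.32, Astoria, 2,950 kg, $84,016.00):
Base rate for 64.32 is $5.89/kg.
Additional duty on 64.32 from Astoria: +2.3% ad valorem. Applied ad valorem rate = 2.3%.
Duty = $84,016.00 × 2.3% + 2,950 × $5.89 = $19,307.87.
Line 3 (82.21, Farovia, 447 units, $68,163.03):
Base rate for 82.21 is $5.29/unit.
The additional-duty order on 82.21 targets Astoria, not Farovia; it does not apply.
Duty = 447 × $5.29 = $2,364.63.
Line 4 (87.70, Farovia, 3,953 units, $161,914.88):
Base rate for 87.70 is 3%.
87.70 has an FTA preferential rate, but origin Farovia is not Faresta; base rate stands.
Duty = $161,914.88 × 3% = $4,857.45.
Total = $98,365.92 + $19,307.87 + $2,364.63 + $4,857.45 = $124,895.87.

$124,895.87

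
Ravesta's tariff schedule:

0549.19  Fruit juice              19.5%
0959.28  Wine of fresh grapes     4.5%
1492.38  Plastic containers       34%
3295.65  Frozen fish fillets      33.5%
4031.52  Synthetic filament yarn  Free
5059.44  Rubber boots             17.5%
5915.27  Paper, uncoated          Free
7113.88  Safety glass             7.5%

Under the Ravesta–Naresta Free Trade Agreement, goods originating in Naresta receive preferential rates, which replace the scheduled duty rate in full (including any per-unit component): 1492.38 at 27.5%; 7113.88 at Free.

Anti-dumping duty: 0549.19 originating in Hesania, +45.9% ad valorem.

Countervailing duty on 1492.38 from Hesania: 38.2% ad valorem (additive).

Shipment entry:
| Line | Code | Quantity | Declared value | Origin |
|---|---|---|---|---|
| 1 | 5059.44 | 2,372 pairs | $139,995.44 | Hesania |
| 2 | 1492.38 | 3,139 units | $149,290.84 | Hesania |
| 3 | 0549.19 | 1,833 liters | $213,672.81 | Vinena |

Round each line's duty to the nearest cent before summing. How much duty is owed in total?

$173,953.39

Line 1 (5059.44, Hesania, 2,372 pairs, $139,995.44):
Base rate for 5059.44 is 17.5%.
Duty = $139,995.44 × 17.5% = $24,499.20.
Line 2 (1492.38, Hesania, 3,139 units, $149,290.84):
Base rate for 1492.38 is 34%.
1492.38 has an FTA preferential rate, but origin Hesania is not Naresta; base rate stands.
Additional duty on 1492.38 from Hesania: +38.2%. Applied ad valorem rate: 34% + 38.2% = 72.2%.
Duty = $149,290.84 × 72.2% = $107,787.99.
Line 3 (0549.19, Vinena, 1,833 liters, $213,672.81):
Base rate for 0549.19 is 19.5%.
The additional-duty order on 0549.19 targets Hesania, not Vinena; it does not apply.
Duty = $213,672.81 × 19.5% = $41,666.20.
Total = $24,499.20 + $107,787.99 + $41,666.20 = $173,953.39.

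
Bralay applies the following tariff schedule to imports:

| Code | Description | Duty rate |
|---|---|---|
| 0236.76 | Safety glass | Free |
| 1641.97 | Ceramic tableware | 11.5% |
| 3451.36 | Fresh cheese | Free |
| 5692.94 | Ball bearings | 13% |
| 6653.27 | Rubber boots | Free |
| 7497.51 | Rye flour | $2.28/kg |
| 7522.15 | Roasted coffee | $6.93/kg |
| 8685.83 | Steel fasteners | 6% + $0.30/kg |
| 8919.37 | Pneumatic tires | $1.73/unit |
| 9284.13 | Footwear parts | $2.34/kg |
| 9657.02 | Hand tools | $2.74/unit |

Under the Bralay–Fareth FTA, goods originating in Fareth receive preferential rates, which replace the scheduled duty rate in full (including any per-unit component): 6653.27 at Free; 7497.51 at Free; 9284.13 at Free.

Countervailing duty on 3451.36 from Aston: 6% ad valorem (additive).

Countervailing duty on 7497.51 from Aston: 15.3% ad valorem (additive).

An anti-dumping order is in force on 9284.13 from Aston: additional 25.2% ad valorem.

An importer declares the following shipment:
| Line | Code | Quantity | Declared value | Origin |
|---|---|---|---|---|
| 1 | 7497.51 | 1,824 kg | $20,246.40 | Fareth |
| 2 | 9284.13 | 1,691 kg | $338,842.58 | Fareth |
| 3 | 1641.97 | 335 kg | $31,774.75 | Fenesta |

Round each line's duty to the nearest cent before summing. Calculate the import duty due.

Line 1 (7497.51, Fareth, 1,824 kg, $20,246.40):
Base rate for 7497.51 is $2.28/kg.
Origin Fareth qualifies under the Bralay–Fareth agreement and 7497.51 is covered: preferential rate Free applies instead.
The additional-duty order on 7497.51 targets Aston, not Fareth; it does not apply.
Duty = $20,246.40 × 0% = $0.00.
Line 2 (9284.13, Fareth, 1,691 kg, $338,842.58):
Base rate for 9284.13 is $2.34/kg.
Origin Fareth qualifies under the Bralay–Fareth agreement and 9284.13 is covered: preferential rate Free applies instead.
The additional-duty order on 9284.13 targets Aston, not Fareth; it does not apply.
Duty = $338,842.58 × 0% = $0.00.
Line 3 (1641.97, Fenesta, 335 kg, $31,774.75):
Base rate for 1641.97 is 11.5%.
Duty = $31,774.75 × 11.5% = $3,654.10.
Total = $0.00 + $0.00 + $3,654.10 = $3,654.10.

$3,654.10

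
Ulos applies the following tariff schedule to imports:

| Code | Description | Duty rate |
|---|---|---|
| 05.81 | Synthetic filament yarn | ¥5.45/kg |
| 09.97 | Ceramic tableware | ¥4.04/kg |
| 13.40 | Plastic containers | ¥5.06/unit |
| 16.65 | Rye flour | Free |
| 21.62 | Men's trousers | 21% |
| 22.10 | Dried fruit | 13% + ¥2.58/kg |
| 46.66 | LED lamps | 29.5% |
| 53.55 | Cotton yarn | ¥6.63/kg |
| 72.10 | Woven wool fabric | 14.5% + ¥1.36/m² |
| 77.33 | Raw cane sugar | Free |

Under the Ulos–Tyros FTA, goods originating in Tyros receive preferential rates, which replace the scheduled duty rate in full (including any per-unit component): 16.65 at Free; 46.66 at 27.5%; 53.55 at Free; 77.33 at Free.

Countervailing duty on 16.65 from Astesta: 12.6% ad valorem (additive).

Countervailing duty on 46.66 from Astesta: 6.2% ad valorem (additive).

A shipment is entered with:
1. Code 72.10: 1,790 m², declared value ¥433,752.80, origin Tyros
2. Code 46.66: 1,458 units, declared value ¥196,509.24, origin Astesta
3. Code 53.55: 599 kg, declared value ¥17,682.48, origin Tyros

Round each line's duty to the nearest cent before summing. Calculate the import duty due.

¥135,482.36

Line 1 (72.10, Tyros, 1,790 m², ¥433,752.80):
Base rate for 72.10 is 14.5% + ¥1.36/m².
Origin Tyros is the FTA partner but 72.10 is not on the preference list; base rate stands.
Duty = ¥433,752.80 × 14.5% + 1,790 × ¥1.36 = ¥65,328.56.
Line 2 (46.66, Astesta, 1,458 units, ¥196,509.24):
Base rate for 46.66 is 29.5%.
46.66 has an FTA preferential rate, but origin Astesta is not Tyros; base rate stands.
Additional duty on 46.66 from Astesta: +6.2%. Applied ad valorem rate: 29.5% + 6.2% = 35.7%.
Duty = ¥196,509.24 × 35.7% = ¥70,153.80.
Line 3 (53.55, Tyros, 599 kg, ¥17,682.48):
Base rate for 53.55 is ¥6.63/kg.
Origin Tyros qualifies under the Ulos–Tyros agreement and 53.55 is covered: preferential rate Free applies instead.
Duty = ¥17,682.48 × 0% = ¥0.00.
Total = ¥65,328.56 + ¥70,153.80 + ¥0.00 = ¥135,482.36.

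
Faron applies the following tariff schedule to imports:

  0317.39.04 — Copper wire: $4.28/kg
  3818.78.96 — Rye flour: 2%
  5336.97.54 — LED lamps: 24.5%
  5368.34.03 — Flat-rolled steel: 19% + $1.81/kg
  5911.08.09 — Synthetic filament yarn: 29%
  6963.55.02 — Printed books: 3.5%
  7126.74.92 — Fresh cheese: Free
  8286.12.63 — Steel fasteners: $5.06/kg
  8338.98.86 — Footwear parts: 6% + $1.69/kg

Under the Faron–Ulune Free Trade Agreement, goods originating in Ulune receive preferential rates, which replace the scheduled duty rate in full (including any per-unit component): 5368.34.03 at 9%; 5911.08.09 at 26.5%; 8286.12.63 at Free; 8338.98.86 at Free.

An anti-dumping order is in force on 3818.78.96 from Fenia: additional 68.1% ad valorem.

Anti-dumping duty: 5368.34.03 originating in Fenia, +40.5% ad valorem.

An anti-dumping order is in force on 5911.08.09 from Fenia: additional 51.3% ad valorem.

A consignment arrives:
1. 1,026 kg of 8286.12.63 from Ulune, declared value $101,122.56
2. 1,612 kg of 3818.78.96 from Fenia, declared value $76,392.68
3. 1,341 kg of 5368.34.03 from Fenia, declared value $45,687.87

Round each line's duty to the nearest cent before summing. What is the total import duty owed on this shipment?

$83,162.76

Line 1 (8286.12.63, Ulune, 1,026 kg, $101,122.56):
Base rate for 8286.12.63 is $5.06/kg.
Origin Ulune qualifies under the Faron–Ulune agreement and 8286.12.63 is covered: preferential rate Free applies instead.
Duty = $101,122.56 × 0% = $0.00.
Line 2 (3818.78.96, Fenia, 1,612 kg, $76,392.68):
Base rate for 3818.78.96 is 2%.
Additional duty on 3818.78.96 from Fenia: +68.1%. Applied ad valorem rate: 2% + 68.1% = 70.1%.
Duty = $76,392.68 × 70.1% = $53,551.27.
Line 3 (5368.34.03, Fenia, 1,341 kg, $45,687.87):
Base rate for 5368.34.03 is 19% + $1.81/kg.
5368.34.03 has an FTA preferential rate, but origin Fenia is not Ulune; base rate stands.
Additional duty on 5368.34.03 from Fenia: +40.5%. Applied ad valorem rate: 19% + 40.5% = 59.5%.
Duty = $45,687.87 × 59.5% + 1,341 × $1.81 = $29,611.49.
Total = $0.00 + $53,551.27 + $29,611.49 = $83,162.76.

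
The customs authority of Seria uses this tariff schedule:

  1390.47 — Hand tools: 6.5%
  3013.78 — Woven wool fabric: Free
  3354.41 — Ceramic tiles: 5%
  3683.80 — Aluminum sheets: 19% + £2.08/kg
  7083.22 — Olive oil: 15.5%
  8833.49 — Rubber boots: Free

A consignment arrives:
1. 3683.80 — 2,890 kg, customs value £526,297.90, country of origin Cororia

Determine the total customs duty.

£106,007.80

Line 1 (3683.80, Cororia, 2,890 kg, £526,297.90):
Base rate for 3683.80 is 19% + £2.08/kg.
Duty = £526,297.90 × 19% + 2,890 × £2.08 = £106,007.80.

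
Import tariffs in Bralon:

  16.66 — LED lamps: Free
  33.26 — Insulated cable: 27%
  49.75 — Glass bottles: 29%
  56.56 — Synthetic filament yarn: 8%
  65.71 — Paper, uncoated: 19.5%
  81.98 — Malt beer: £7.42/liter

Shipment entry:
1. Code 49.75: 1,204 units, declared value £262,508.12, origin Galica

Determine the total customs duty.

£76,127.35

Line 1 (49.75, Galica, 1,204 units, £262,508.12):
Base rate for 49.75 is 29%.
Duty = £262,508.12 × 29% = £76,127.35.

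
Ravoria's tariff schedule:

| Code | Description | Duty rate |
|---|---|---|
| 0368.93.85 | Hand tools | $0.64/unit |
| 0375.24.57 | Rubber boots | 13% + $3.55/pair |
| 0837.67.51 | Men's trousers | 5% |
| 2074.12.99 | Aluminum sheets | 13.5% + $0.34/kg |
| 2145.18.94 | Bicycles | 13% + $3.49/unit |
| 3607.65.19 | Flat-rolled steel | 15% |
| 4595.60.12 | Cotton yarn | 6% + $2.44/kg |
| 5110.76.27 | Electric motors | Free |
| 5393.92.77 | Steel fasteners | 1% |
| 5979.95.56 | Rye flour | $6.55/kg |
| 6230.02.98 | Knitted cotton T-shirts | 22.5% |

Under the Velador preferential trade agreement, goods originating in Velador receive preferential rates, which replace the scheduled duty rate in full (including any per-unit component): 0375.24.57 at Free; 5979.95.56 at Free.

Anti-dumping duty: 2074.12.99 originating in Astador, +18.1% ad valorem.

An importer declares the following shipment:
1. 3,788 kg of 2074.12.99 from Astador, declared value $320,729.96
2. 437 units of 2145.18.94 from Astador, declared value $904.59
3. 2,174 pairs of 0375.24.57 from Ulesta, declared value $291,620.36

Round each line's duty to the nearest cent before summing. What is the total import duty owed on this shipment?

$149,909.67

Line 1 (2074.12.99, Astador, 3,788 kg, $320,729.96):
Base rate for 2074.12.99 is 13.5% + $0.34/kg.
Additional duty on 2074.12.99 from Astador: +18.1%. Applied ad valorem rate: 13.5% + 18.1% = 31.6%.
Duty = $320,729.96 × 31.6% + 3,788 × $0.34 = $102,638.59.
Line 2 (2145.18.94, Astador, 437 units, $904.59):
Base rate for 2145.18.94 is 13% + $3.49/unit.
Duty = $904.59 × 13% + 437 × $3.49 = $1,642.73.
Line 3 (0375.24.57, Ulesta, 2,174 pairs, $291,620.36):
Base rate for 0375.24.57 is 13% + $3.55/pair.
0375.24.57 has an FTA preferential rate, but origin Ulesta is not Velador; base rate stands.
Duty = $291,620.36 × 13% + 2,174 × $3.55 = $45,628.35.
Total = $102,638.59 + $1,642.73 + $45,628.35 = $149,909.67.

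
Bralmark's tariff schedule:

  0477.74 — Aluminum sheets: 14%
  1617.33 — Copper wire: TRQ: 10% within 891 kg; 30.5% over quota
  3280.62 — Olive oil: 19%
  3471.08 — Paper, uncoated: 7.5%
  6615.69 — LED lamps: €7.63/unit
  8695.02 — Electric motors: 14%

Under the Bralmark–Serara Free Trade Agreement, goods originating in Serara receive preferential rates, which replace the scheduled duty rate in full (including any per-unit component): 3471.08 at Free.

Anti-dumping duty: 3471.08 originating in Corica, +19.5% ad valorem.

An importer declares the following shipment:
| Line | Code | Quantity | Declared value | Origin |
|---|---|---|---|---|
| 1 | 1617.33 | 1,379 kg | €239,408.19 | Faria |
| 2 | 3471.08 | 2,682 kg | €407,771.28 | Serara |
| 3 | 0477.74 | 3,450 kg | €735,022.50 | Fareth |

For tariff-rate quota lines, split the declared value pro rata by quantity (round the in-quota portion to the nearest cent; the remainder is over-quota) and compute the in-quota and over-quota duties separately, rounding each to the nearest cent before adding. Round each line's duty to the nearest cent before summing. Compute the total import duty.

€144,211.91

Line 1 (1617.33, Faria, 1,379 kg, €239,408.19):
Code 1617.33 is under a tariff-rate quota (threshold 891 kg). In-quota: 891 kg at 10%; over-quota: 488 kg at 30.5%.
Pro-rata value split: in-quota = €239,408.19 × 891/1,379 = €154,686.51; over-quota = €239,408.19 − €154,686.51 = €84,721.68.
In-quota duty = €154,686.51 × 10% = €15,468.65. Over-quota duty = €84,721.68 × 30.5% = €25,840.11.
Line duty = €15,468.65 + €25,840.11 = €41,308.76.
Line 2 (3471.08, Serara, 2,682 kg, €407,771.28):
Base rate for 3471.08 is 7.5%.
Origin Serara qualifies under the Bralmark–Serara agreement and 3471.08 is covered: preferential rate Free applies instead.
The additional-duty order on 3471.08 targets Corica, not Serara; it does not apply.
Duty = €407,771.28 × 0% = €0.00.
Line 3 (0477.74, Fareth, 3,450 kg, €735,022.50):
Base rate for 0477.74 is 14%.
Duty = €735,022.50 × 14% = €102,903.15.
Total = €41,308.76 + €0.00 + €102,903.15 = €144,211.91.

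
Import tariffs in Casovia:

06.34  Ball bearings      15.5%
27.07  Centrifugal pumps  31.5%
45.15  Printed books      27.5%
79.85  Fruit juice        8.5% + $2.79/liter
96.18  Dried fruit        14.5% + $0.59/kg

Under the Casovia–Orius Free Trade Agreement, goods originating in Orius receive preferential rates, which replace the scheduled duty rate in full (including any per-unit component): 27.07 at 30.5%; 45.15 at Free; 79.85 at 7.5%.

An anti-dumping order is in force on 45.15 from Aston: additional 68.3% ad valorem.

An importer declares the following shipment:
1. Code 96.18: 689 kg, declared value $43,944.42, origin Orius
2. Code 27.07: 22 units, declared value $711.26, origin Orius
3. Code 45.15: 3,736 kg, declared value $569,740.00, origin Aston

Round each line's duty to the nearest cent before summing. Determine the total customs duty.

Line 1 (96.18, Orius, 689 kg, $43,944.42):
Base rate for 96.18 is 14.5% + $0.59/kg.
Origin Orius is the FTA partner but 96.18 is not on the preference list; base rate stands.
Duty = $43,944.42 × 14.5% + 689 × $0.59 = $6,778.45.
Line 2 (27.07, Orius, 22 units, $711.26):
Base rate for 27.07 is 31.5%.
Origin Orius qualifies under the Casovia–Orius agreement and 27.07 is covered: preferential rate 30.5% applies instead.
Duty = $711.26 × 30.5% = $216.93.
Line 3 (45.15, Aston, 3,736 kg, $569,740.00):
Base rate for 45.15 is 27.5%.
45.15 has an FTA preferential rate, but origin Aston is not Orius; base rate stands.
Additional duty on 45.15 from Aston: +68.3%. Applied ad valorem rate: 27.5% + 68.3% = 95.8%.
Duty = $569,740.00 × 95.8% = $545,810.92.
Total = $6,778.45 + $216.93 + $545,810.92 = $552,806.30.

$552,806.30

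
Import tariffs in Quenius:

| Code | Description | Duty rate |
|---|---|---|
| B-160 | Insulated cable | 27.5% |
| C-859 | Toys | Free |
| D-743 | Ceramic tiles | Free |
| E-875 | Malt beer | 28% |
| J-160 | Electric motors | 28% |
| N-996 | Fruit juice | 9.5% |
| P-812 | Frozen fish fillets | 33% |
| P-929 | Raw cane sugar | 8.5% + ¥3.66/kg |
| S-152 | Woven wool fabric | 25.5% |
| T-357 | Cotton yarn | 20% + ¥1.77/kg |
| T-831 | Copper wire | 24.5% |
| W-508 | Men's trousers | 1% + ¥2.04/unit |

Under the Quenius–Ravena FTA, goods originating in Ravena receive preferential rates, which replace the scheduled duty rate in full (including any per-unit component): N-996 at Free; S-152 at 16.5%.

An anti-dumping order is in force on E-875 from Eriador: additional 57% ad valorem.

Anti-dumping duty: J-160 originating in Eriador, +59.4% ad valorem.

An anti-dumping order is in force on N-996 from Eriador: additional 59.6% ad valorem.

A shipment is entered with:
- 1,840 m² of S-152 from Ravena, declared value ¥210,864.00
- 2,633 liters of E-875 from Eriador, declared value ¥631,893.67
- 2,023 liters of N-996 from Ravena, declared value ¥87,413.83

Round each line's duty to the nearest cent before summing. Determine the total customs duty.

Line 1 (S-152, Ravena, 1,840 m², ¥210,864.00):
Base rate for S-152 is 25.5%.
Origin Ravena qualifies under the Quenius–Ravena agreement and S-152 is covered: preferential rate 16.5% applies instead.
Duty = ¥210,864.00 × 16.5% = ¥34,792.56.
Line 2 (E-875, Eriador, 2,633 liters, ¥631,893.67):
Base rate for E-875 is 28%.
Additional duty on E-875 from Eriador: +57%. Applied ad valorem rate: 28% + 57% = 85%.
Duty = ¥631,893.67 × 85% = ¥537,109.62.
Line 3 (N-996, Ravena, 2,023 liters, ¥87,413.83):
Base rate for N-996 is 9.5%.
Origin Ravena qualifies under the Quenius–Ravena agreement and N-996 is covered: preferential rate Free applies instead.
The additional-duty order on N-996 targets Eriador, not Ravena; it does not apply.
Duty = ¥87,413.83 × 0% = ¥0.00.
Total = ¥34,792.56 + ¥537,109.62 + ¥0.00 = ¥571,902.18.

¥571,902.18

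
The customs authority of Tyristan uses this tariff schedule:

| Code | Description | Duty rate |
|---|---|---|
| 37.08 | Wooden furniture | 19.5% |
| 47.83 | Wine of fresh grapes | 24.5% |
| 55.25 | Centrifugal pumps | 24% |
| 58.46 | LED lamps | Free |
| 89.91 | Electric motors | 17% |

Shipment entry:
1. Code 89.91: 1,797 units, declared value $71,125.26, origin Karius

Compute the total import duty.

Line 1 (89.91, Karius, 1,797 units, $71,125.26):
Base rate for 89.91 is 17%.
Duty = $71,125.26 × 17% = $12,091.29.

$12,091.29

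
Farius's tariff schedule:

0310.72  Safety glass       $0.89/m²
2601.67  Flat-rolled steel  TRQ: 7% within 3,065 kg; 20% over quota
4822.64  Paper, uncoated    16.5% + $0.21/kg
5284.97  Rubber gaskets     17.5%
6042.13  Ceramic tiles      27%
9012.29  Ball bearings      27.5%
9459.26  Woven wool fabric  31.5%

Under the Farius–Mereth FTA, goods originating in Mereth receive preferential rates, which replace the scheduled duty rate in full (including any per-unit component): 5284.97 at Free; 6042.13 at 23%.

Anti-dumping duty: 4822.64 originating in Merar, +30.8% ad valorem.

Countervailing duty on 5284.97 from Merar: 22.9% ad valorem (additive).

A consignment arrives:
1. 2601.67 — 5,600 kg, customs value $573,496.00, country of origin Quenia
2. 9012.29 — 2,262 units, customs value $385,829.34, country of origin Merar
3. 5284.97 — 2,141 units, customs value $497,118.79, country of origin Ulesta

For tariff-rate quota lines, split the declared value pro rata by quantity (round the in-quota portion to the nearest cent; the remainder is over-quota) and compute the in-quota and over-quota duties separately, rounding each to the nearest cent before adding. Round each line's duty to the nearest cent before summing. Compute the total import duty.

Line 1 (2601.67, Quenia, 5,600 kg, $573,496.00):
Code 2601.67 is under a tariff-rate quota (threshold 3,065 kg). In-quota: 3,065 kg at 7%; over-quota: 2,535 kg at 20%.
Pro-rata value split: in-quota = $573,496.00 × 3,065/5,600 = $313,886.65; over-quota = $573,496.00 − $313,886.65 = $259,609.35.
In-quota duty = $313,886.65 × 7% = $21,972.07. Over-quota duty = $259,609.35 × 20% = $51,921.87.
Line duty = $21,972.07 + $51,921.87 = $73,893.94.
Line 2 (9012.29, Merar, 2,262 units, $385,829.34):
Base rate for 9012.29 is 27.5%.
Duty = $385,829.34 × 27.5% = $106,103.07.
Line 3 (5284.97, Ulesta, 2,141 units, $497,118.79):
Base rate for 5284.97 is 17.5%.
5284.97 has an FTA preferential rate, but origin Ulesta is not Mereth; base rate stands.
The additional-duty order on 5284.97 targets Merar, not Ulesta; it does not apply.
Duty = $497,118.79 × 17.5% = $86,995.79.
Total = $73,893.94 + $106,103.07 + $86,995.79 = $266,992.80.

$266,992.80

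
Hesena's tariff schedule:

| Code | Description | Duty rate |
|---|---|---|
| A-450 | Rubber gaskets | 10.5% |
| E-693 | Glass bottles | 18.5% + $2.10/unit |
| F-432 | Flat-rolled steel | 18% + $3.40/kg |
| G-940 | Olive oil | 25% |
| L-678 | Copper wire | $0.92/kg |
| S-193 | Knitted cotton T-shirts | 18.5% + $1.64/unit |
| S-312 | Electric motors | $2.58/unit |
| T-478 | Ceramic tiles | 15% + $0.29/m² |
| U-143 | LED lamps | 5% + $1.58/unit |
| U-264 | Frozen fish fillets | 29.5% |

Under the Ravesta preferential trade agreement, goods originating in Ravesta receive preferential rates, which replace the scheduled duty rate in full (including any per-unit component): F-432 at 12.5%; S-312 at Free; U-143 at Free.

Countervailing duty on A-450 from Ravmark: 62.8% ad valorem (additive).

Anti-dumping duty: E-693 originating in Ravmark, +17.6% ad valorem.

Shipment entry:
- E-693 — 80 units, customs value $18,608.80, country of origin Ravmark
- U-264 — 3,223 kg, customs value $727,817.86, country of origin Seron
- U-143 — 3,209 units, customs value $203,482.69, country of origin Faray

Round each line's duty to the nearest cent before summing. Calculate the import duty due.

$236,836.40

Line 1 (E-693, Ravmark, 80 units, $18,608.80):
Base rate for E-693 is 18.5% + $2.10/unit.
Additional duty on E-693 from Ravmark: +17.6%. Applied ad valorem rate: 18.5% + 17.6% = 36.1%.
Duty = $18,608.80 × 36.1% + 80 × $2.10 = $6,885.78.
Line 2 (U-264, Seron, 3,223 kg, $727,817.86):
Base rate for U-264 is 29.5%.
Duty = $727,817.86 × 29.5% = $214,706.27.
Line 3 (U-143, Faray, 3,209 units, $203,482.69):
Base rate for U-143 is 5% + $1.58/unit.
U-143 has an FTA preferential rate, but origin Faray is not Ravesta; base rate stands.
Duty = $203,482.69 × 5% + 3,209 × $1.58 = $15,244.35.
Total = $6,885.78 + $214,706.27 + $15,244.35 = $236,836.40.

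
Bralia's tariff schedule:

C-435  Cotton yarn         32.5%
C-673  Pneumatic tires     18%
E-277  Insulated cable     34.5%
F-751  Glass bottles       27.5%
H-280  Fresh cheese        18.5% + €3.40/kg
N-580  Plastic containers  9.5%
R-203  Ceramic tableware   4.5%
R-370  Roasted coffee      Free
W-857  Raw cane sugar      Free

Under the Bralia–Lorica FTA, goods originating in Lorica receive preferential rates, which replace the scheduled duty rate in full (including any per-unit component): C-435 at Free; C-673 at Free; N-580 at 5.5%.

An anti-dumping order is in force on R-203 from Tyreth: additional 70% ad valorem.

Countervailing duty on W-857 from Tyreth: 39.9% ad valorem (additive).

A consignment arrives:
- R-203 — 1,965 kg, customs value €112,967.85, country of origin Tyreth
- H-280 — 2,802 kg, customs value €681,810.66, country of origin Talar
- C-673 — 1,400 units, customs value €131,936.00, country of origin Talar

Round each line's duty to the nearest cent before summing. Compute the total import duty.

Line 1 (R-203, Tyreth, 1,965 kg, €112,967.85):
Base rate for R-203 is 4.5%.
Additional duty on R-203 from Tyreth: +70%. Applied ad valorem rate: 4.5% + 70% = 74.5%.
Duty = €112,967.85 × 74.5% = €84,161.05.
Line 2 (H-280, Talar, 2,802 kg, €681,810.66):
Base rate for H-280 is 18.5% + €3.40/kg.
Duty = €681,810.66 × 18.5% + 2,802 × €3.40 = €135,661.77.
Line 3 (C-673, Talar, 1,400 units, €131,936.00):
Base rate for C-673 is 18%.
C-673 has an FTA preferential rate, but origin Talar is not Lorica; base rate stands.
Duty = €131,936.00 × 18% = €23,748.48.
Total = €84,161.05 + €135,661.77 + €23,748.48 = €243,571.30.

€243,571.30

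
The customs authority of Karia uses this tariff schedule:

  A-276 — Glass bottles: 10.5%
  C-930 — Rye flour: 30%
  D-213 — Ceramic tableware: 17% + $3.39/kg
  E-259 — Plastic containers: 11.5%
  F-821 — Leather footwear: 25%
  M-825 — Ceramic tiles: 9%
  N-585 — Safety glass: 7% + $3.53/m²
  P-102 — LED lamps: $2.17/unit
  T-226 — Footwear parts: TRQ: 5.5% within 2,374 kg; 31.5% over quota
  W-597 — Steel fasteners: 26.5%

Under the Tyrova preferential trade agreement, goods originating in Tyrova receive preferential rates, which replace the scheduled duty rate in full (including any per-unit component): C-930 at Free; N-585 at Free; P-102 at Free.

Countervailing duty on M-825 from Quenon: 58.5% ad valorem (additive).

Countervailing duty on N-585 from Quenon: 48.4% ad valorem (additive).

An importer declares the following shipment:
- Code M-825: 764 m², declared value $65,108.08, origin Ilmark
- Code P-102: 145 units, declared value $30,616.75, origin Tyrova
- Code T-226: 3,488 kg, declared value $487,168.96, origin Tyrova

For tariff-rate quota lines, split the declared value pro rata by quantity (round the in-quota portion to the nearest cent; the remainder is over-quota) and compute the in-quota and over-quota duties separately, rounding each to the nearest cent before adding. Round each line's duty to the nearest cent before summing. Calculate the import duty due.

$73,108.04

Line 1 (M-825, Ilmark, 764 m², $65,108.08):
Base rate for M-825 is 9%.
The additional-duty order on M-825 targets Quenon, not Ilmark; it does not apply.
Duty = $65,108.08 × 9% = $5,859.73.
Line 2 (P-102, Tyrova, 145 units, $30,616.75):
Base rate for P-102 is $2.17/unit.
Origin Tyrova qualifies under the Karia–Tyrova agreement and P-102 is covered: preferential rate Free applies instead.
Duty = $30,616.75 × 0% = $0.00.
Line 3 (T-226, Tyrova, 3,488 kg, $487,168.96):
Code T-226 is under a tariff-rate quota (threshold 2,374 kg). In-quota: 2,374 kg at 5.5%; over-quota: 1,114 kg at 31.5%.
Pro-rata value split: in-quota = $487,168.96 × 2,374/3,488 = $331,576.58; over-quota = $487,168.96 − $331,576.58 = $155,592.38.
In-quota duty = $331,576.58 × 5.5% = $18,236.71. Over-quota duty = $155,592.38 × 31.5% = $49,011.60.
Line duty = $18,236.71 + $49,011.60 = $67,248.31.
Total = $5,859.73 + $0.00 + $67,248.31 = $73,108.04.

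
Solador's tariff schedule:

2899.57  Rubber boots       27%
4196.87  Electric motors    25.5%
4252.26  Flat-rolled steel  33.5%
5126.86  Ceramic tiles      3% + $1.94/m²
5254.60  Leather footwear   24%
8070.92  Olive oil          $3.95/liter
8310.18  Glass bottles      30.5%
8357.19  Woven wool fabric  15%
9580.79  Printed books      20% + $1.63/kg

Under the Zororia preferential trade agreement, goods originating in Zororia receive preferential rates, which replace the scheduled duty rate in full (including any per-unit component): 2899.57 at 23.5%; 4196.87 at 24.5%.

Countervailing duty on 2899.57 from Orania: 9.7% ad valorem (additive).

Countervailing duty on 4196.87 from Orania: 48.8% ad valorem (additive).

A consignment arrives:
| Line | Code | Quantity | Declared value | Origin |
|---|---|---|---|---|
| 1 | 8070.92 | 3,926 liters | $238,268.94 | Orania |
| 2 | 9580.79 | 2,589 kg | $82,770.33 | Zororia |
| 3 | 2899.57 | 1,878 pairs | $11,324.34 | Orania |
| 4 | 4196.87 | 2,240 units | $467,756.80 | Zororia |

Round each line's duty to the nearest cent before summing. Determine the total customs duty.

Line 1 (8070.92, Orania, 3,926 liters, $238,268.94):
Base rate for 8070.92 is $3.95/liter.
Duty = 3,926 × $3.95 = $15,507.70.
Line 2 (9580.79, Zororia, 2,589 kg, $82,770.33):
Base rate for 9580.79 is 20% + $1.63/kg.
Origin Zororia is the FTA partner but 9580.79 is not on the preference list; base rate stands.
Duty = $82,770.33 × 20% + 2,589 × $1.63 = $20,774.14.
Line 3 (2899.57, Orania, 1,878 pairs, $11,324.34):
Base rate for 2899.57 is 27%.
2899.57 has an FTA preferential rate, but origin Orania is not Zororia; base rate stands.
Additional duty on 2899.57 from Orania: +9.7%. Applied ad valorem rate: 27% + 9.7% = 36.7%.
Duty = $11,324.34 × 36.7% = $4,156.03.
Line 4 (4196.87, Zororia, 2,240 units, $467,756.80):
Base rate for 4196.87 is 25.5%.
Origin Zororia qualifies under the Solador–Zororia agreement and 4196.87 is covered: preferential rate 24.5% applies instead.
The additional-duty order on 4196.87 targets Orania, not Zororia; it does not apply.
Duty = $467,756.80 × 24.5% = $114,600.42.
Total = $15,507.70 + $20,774.14 + $4,156.03 + $114,600.42 = $155,038.29.

$155,038.29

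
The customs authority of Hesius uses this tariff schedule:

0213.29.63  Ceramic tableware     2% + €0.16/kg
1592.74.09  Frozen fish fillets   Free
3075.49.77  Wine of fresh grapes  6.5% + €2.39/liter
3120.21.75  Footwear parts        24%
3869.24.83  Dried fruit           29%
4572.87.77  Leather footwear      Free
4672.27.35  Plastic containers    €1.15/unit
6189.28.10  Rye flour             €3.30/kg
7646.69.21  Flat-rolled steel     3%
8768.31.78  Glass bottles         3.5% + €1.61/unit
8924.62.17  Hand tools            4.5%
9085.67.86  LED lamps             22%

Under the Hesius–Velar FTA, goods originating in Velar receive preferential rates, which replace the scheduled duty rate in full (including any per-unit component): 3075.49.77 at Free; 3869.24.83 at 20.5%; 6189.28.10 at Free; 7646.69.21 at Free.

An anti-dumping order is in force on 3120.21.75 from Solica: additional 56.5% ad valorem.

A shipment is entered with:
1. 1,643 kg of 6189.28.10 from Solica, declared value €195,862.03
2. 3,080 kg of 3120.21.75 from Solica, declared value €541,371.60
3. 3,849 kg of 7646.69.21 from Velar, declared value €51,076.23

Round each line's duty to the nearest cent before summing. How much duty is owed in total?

€441,226.04

Line 1 (6189.28.10, Solica, 1,643 kg, €195,862.03):
Base rate for 6189.28.10 is €3.30/kg.
6189.28.10 has an FTA preferential rate, but origin Solica is not Velar; base rate stands.
Duty = 1,643 × €3.30 = €5,421.90.
Line 2 (3120.21.75, Solica, 3,080 kg, €541,371.60):
Base rate for 3120.21.75 is 24%.
Additional duty on 3120.21.75 from Solica: +56.5%. Applied ad valorem rate: 24% + 56.5% = 80.5%.
Duty = €541,371.60 × 80.5% = €435,804.14.
Line 3 (7646.69.21, Velar, 3,849 kg, €51,076.23):
Base rate for 7646.69.21 is 3%.
Origin Velar qualifies under the Hesius–Velar agreement and 7646.69.21 is covered: preferential rate Free applies instead.
Duty = €51,076.23 × 0% = €0.00.
Total = €5,421.90 + €435,804.14 + €0.00 = €441,226.04.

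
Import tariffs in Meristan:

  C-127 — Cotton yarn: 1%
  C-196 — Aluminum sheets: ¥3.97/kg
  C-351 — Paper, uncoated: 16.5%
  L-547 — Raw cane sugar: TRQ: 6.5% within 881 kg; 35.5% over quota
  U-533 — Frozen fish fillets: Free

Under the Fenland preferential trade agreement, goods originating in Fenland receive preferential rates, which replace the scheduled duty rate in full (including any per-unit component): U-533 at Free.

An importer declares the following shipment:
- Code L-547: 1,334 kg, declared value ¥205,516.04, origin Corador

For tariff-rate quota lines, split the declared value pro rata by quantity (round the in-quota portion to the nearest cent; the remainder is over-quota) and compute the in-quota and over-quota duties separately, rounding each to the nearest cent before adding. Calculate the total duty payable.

¥33,597.41

Line 1 (L-547, Corador, 1,334 kg, ¥205,516.04):
Code L-547 is under a tariff-rate quota (threshold 881 kg). In-quota: 881 kg at 6.5%; over-quota: 453 kg at 35.5%.
Pro-rata value split: in-quota = ¥205,516.04 × 881/1,334 = ¥135,726.86; over-quota = ¥205,516.04 − ¥135,726.86 = ¥69,789.18.
In-quota duty = ¥135,726.86 × 6.5% = ¥8,822.25. Over-quota duty = ¥69,789.18 × 35.5% = ¥24,775.16.
Line duty = ¥8,822.25 + ¥24,775.16 = ¥33,597.41.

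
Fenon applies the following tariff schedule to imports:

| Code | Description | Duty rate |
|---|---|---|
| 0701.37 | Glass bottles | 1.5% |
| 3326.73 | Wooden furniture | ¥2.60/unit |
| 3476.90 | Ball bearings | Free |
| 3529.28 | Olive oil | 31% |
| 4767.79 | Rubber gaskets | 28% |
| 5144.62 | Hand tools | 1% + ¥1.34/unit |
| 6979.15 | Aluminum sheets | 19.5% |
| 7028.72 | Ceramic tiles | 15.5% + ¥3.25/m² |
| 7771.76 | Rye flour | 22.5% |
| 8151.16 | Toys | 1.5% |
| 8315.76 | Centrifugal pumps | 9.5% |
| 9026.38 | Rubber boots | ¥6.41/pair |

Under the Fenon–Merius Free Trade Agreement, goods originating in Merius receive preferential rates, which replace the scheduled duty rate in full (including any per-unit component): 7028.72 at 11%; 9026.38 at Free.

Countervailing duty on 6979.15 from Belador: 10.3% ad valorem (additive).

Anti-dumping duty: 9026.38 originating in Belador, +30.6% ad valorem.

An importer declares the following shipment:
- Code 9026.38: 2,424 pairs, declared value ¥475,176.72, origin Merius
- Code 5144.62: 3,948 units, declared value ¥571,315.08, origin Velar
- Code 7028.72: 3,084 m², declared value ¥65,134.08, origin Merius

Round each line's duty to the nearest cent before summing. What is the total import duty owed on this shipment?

Line 1 (9026.38, Merius, 2,424 pairs, ¥475,176.72):
Base rate for 9026.38 is ¥6.41/pair.
Origin Merius qualifies under the Fenon–Merius agreement and 9026.38 is covered: preferential rate Free applies instead.
The additional-duty order on 9026.38 targets Belador, not Merius; it does not apply.
Duty = ¥475,176.72 × 0% = ¥0.00.
Line 2 (5144.62, Velar, 3,948 units, ¥571,315.08):
Base rate for 5144.62 is 1% + ¥1.34/unit.
Duty = ¥571,315.08 × 1% + 3,948 × ¥1.34 = ¥11,003.47.
Line 3 (7028.72, Merius, 3,084 m², ¥65,134.08):
Base rate for 7028.72 is 15.5% + ¥3.25/m².
Origin Merius qualifies under the Fenon–Merius agreement and 7028.72 is covered: preferential rate 11% applies instead.
Duty = ¥65,134.08 × 11% = ¥7,164.75.
Total = ¥0.00 + ¥11,003.47 + ¥7,164.75 = ¥18,168.22.

¥18,168.22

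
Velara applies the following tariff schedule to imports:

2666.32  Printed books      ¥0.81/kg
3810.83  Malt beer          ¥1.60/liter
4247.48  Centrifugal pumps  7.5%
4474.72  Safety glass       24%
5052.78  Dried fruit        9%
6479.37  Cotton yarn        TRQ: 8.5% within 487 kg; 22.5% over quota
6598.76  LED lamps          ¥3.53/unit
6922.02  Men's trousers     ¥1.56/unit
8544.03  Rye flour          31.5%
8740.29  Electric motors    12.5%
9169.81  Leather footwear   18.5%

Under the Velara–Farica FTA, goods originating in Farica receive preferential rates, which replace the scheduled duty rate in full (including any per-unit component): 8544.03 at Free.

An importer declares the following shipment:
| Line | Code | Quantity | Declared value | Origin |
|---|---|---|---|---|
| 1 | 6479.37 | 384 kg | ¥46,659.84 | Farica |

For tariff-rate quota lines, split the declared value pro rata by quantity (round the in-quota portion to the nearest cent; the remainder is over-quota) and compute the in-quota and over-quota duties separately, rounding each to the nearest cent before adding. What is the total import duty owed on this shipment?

Line 1 (6479.37, Farica, 384 kg, ¥46,659.84):
Code 6479.37 is under a tariff-rate quota (threshold 487 kg). Quantity 384 kg is within the quota, so the in-quota rate 8.5% applies to the full value.
Duty = ¥46,659.84 × 8.5% = ¥3,966.09.

¥3,966.09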